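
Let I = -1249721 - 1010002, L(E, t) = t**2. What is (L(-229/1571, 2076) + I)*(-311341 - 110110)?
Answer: -863996886903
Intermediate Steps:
I = -2259723
(L(-229/1571, 2076) + I)*(-311341 - 110110) = (2076**2 - 2259723)*(-311341 - 110110) = (4309776 - 2259723)*(-421451) = 2050053*(-421451) = -863996886903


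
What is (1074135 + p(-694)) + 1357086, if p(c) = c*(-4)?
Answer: 2433997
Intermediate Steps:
p(c) = -4*c
(1074135 + p(-694)) + 1357086 = (1074135 - 4*(-694)) + 1357086 = (1074135 + 2776) + 1357086 = 1076911 + 1357086 = 2433997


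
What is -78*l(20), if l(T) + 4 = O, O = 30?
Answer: -2028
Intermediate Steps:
l(T) = 26 (l(T) = -4 + 30 = 26)
-78*l(20) = -78*26 = -2028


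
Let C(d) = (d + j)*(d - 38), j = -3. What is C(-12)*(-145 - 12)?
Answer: -117750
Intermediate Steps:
C(d) = (-38 + d)*(-3 + d) (C(d) = (d - 3)*(d - 38) = (-3 + d)*(-38 + d) = (-38 + d)*(-3 + d))
C(-12)*(-145 - 12) = (114 + (-12)² - 41*(-12))*(-145 - 12) = (114 + 144 + 492)*(-157) = 750*(-157) = -117750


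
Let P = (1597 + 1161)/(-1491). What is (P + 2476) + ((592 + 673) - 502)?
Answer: 689513/213 ≈ 3237.1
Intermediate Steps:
P = -394/213 (P = 2758*(-1/1491) = -394/213 ≈ -1.8498)
(P + 2476) + ((592 + 673) - 502) = (-394/213 + 2476) + ((592 + 673) - 502) = 526994/213 + (1265 - 502) = 526994/213 + 763 = 689513/213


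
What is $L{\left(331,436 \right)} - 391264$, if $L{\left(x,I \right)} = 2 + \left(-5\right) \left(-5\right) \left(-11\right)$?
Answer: $-391537$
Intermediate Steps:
$L{\left(x,I \right)} = -273$ ($L{\left(x,I \right)} = 2 + 25 \left(-11\right) = 2 - 275 = -273$)
$L{\left(331,436 \right)} - 391264 = -273 - 391264 = -391537$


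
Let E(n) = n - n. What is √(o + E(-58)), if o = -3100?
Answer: 10*I*√31 ≈ 55.678*I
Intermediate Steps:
E(n) = 0
√(o + E(-58)) = √(-3100 + 0) = √(-3100) = 10*I*√31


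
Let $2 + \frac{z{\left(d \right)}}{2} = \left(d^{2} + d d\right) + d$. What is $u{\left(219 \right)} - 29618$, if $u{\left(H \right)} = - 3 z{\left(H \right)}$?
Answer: $-606452$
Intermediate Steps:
$z{\left(d \right)} = -4 + 2 d + 4 d^{2}$ ($z{\left(d \right)} = -4 + 2 \left(\left(d^{2} + d d\right) + d\right) = -4 + 2 \left(\left(d^{2} + d^{2}\right) + d\right) = -4 + 2 \left(2 d^{2} + d\right) = -4 + 2 \left(d + 2 d^{2}\right) = -4 + \left(2 d + 4 d^{2}\right) = -4 + 2 d + 4 d^{2}$)
$u{\left(H \right)} = 12 - 12 H^{2} - 6 H$ ($u{\left(H \right)} = - 3 \left(-4 + 2 H + 4 H^{2}\right) = 12 - 12 H^{2} - 6 H$)
$u{\left(219 \right)} - 29618 = \left(12 - 12 \cdot 219^{2} - 1314\right) - 29618 = \left(12 - 575532 - 1314\right) - 29618 = -576834 - 29618 = -606452$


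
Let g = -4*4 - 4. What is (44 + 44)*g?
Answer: -1760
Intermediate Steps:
g = -20 (g = -16 - 4 = -20)
(44 + 44)*g = (44 + 44)*(-20) = 88*(-20) = -1760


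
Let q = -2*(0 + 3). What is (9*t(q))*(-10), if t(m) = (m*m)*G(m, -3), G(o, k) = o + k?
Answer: 29160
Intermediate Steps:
G(o, k) = k + o
q = -6 (q = -2*3 = -6)
t(m) = m²*(-3 + m) (t(m) = (m*m)*(-3 + m) = m²*(-3 + m))
(9*t(q))*(-10) = (9*((-6)²*(-3 - 6)))*(-10) = (9*(36*(-9)))*(-10) = (9*(-324))*(-10) = -2916*(-10) = 29160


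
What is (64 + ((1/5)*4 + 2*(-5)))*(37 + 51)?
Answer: 24112/5 ≈ 4822.4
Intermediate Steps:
(64 + ((1/5)*4 + 2*(-5)))*(37 + 51) = (64 + ((1*(⅕))*4 - 10))*88 = (64 + ((⅕)*4 - 10))*88 = (64 + (⅘ - 10))*88 = (64 - 46/5)*88 = (274/5)*88 = 24112/5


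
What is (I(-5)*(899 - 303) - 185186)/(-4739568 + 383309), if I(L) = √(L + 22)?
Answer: 185186/4356259 - 596*√17/4356259 ≈ 0.041946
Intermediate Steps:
I(L) = √(22 + L)
(I(-5)*(899 - 303) - 185186)/(-4739568 + 383309) = (√(22 - 5)*(899 - 303) - 185186)/(-4739568 + 383309) = (√17*596 - 185186)/(-4356259) = (596*√17 - 185186)*(-1/4356259) = (-185186 + 596*√17)*(-1/4356259) = 185186/4356259 - 596*√17/4356259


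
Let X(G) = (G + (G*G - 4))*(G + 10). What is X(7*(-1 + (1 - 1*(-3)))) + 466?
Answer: 14664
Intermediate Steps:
X(G) = (10 + G)*(-4 + G + G**2) (X(G) = (G + (G**2 - 4))*(10 + G) = (G + (-4 + G**2))*(10 + G) = (-4 + G + G**2)*(10 + G) = (10 + G)*(-4 + G + G**2))
X(7*(-1 + (1 - 1*(-3)))) + 466 = (-40 + (7*(-1 + (1 - 1*(-3))))**3 + 6*(7*(-1 + (1 - 1*(-3)))) + 11*(7*(-1 + (1 - 1*(-3))))**2) + 466 = (-40 + (7*(-1 + (1 + 3)))**3 + 6*(7*(-1 + (1 + 3))) + 11*(7*(-1 + (1 + 3)))**2) + 466 = (-40 + (7*(-1 + 4))**3 + 6*(7*(-1 + 4)) + 11*(7*(-1 + 4))**2) + 466 = (-40 + (7*3)**3 + 6*(7*3) + 11*(7*3)**2) + 466 = (-40 + 21**3 + 6*21 + 11*21**2) + 466 = (-40 + 9261 + 126 + 11*441) + 466 = (-40 + 9261 + 126 + 4851) + 466 = 14198 + 466 = 14664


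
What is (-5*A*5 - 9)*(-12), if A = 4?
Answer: 1308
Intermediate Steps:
(-5*A*5 - 9)*(-12) = (-5*4*5 - 9)*(-12) = (-20*5 - 9)*(-12) = (-100 - 9)*(-12) = -109*(-12) = 1308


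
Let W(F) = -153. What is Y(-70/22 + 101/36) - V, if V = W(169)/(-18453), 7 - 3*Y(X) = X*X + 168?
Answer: -155457160975/2893725648 ≈ -53.722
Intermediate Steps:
Y(X) = -161/3 - X²/3 (Y(X) = 7/3 - (X*X + 168)/3 = 7/3 - (X² + 168)/3 = 7/3 - (168 + X²)/3 = 7/3 + (-56 - X²/3) = -161/3 - X²/3)
V = 51/6151 (V = -153/(-18453) = -153*(-1/18453) = 51/6151 ≈ 0.0082913)
Y(-70/22 + 101/36) - V = (-161/3 - (-70/22 + 101/36)²/3) - 1*51/6151 = (-161/3 - (-70*1/22 + 101*(1/36))²/3) - 51/6151 = (-161/3 - (-35/11 + 101/36)²/3) - 51/6151 = (-161/3 - (-149/396)²/3) - 51/6151 = (-161/3 - ⅓*22201/156816) - 51/6151 = (-161/3 - 22201/470448) - 51/6151 = -25269577/470448 - 51/6151 = -155457160975/2893725648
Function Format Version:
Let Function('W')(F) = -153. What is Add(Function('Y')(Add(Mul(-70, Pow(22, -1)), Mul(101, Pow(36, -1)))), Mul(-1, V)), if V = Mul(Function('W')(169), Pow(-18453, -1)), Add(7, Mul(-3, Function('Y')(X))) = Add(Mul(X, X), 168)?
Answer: Rational(-155457160975, 2893725648) ≈ -53.722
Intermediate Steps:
Function('Y')(X) = Add(Rational(-161, 3), Mul(Rational(-1, 3), Pow(X, 2))) (Function('Y')(X) = Add(Rational(7, 3), Mul(Rational(-1, 3), Add(Mul(X, X), 168))) = Add(Rational(7, 3), Mul(Rational(-1, 3), Add(Pow(X, 2), 168))) = Add(Rational(7, 3), Mul(Rational(-1, 3), Add(168, Pow(X, 2)))) = Add(Rational(7, 3), Add(-56, Mul(Rational(-1, 3), Pow(X, 2)))) = Add(Rational(-161, 3), Mul(Rational(-1, 3), Pow(X, 2))))
V = Rational(51, 6151) (V = Mul(-153, Pow(-18453, -1)) = Mul(-153, Rational(-1, 18453)) = Rational(51, 6151) ≈ 0.0082913)
Add(Function('Y')(Add(Mul(-70, Pow(22, -1)), Mul(101, Pow(36, -1)))), Mul(-1, V)) = Add(Add(Rational(-161, 3), Mul(Rational(-1, 3), Pow(Add(Mul(-70, Pow(22, -1)), Mul(101, Pow(36, -1))), 2))), Mul(-1, Rational(51, 6151))) = Add(Add(Rational(-161, 3), Mul(Rational(-1, 3), Pow(Add(Mul(-70, Rational(1, 22)), Mul(101, Rational(1, 36))), 2))), Rational(-51, 6151)) = Add(Add(Rational(-161, 3), Mul(Rational(-1, 3), Pow(Add(Rational(-35, 11), Rational(101, 36)), 2))), Rational(-51, 6151)) = Add(Add(Rational(-161, 3), Mul(Rational(-1, 3), Pow(Rational(-149, 396), 2))), Rational(-51, 6151)) = Add(Add(Rational(-161, 3), Mul(Rational(-1, 3), Rational(22201, 156816))), Rational(-51, 6151)) = Add(Add(Rational(-161, 3), Rational(-22201, 470448)), Rational(-51, 6151)) = Add(Rational(-25269577, 470448), Rational(-51, 6151)) = Rational(-155457160975, 2893725648)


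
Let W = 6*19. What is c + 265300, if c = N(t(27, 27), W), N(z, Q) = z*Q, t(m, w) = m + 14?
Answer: 269974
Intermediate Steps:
t(m, w) = 14 + m
W = 114
N(z, Q) = Q*z
c = 4674 (c = 114*(14 + 27) = 114*41 = 4674)
c + 265300 = 4674 + 265300 = 269974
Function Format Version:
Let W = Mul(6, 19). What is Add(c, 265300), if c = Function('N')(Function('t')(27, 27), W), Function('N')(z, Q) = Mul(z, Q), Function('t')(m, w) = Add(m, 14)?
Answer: 269974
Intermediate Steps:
Function('t')(m, w) = Add(14, m)
W = 114
Function('N')(z, Q) = Mul(Q, z)
c = 4674 (c = Mul(114, Add(14, 27)) = Mul(114, 41) = 4674)
Add(c, 265300) = Add(4674, 265300) = 269974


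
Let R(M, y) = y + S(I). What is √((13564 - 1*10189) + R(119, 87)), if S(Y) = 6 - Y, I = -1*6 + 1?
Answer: √3473 ≈ 58.932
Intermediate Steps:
I = -5 (I = -6 + 1 = -5)
R(M, y) = 11 + y (R(M, y) = y + (6 - 1*(-5)) = y + (6 + 5) = y + 11 = 11 + y)
√((13564 - 1*10189) + R(119, 87)) = √((13564 - 1*10189) + (11 + 87)) = √((13564 - 10189) + 98) = √(3375 + 98) = √3473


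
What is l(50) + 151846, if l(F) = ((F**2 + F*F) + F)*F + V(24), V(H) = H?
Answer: 404370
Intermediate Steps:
l(F) = 24 + F*(F + 2*F**2) (l(F) = ((F**2 + F*F) + F)*F + 24 = ((F**2 + F**2) + F)*F + 24 = (2*F**2 + F)*F + 24 = (F + 2*F**2)*F + 24 = F*(F + 2*F**2) + 24 = 24 + F*(F + 2*F**2))
l(50) + 151846 = (24 + 50**2 + 2*50**3) + 151846 = (24 + 2500 + 2*125000) + 151846 = (24 + 2500 + 250000) + 151846 = 252524 + 151846 = 404370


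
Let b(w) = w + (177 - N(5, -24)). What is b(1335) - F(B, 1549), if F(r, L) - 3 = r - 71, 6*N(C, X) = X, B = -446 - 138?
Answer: 2168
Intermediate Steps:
B = -584
N(C, X) = X/6
F(r, L) = -68 + r (F(r, L) = 3 + (r - 71) = 3 + (-71 + r) = -68 + r)
b(w) = 181 + w (b(w) = w + (177 - (-24)/6) = w + (177 - 1*(-4)) = w + (177 + 4) = w + 181 = 181 + w)
b(1335) - F(B, 1549) = (181 + 1335) - (-68 - 584) = 1516 - 1*(-652) = 1516 + 652 = 2168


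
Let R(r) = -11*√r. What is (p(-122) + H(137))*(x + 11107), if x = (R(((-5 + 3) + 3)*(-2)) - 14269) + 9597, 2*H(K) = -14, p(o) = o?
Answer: -830115 + 1419*I*√2 ≈ -8.3012e+5 + 2006.8*I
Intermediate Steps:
H(K) = -7 (H(K) = (½)*(-14) = -7)
x = -4672 - 11*I*√2 (x = (-11*I*√2*√((-5 + 3) + 3) - 14269) + 9597 = (-11*I*√2*√(-2 + 3) - 14269) + 9597 = (-11*I*√2 - 14269) + 9597 = (-14269 - 11*I*√2) + 9597 = -4672 - 11*I*√2 ≈ -4672.0 - 15.556*I)
(p(-122) + H(137))*(x + 11107) = (-122 - 7)*((-4672 - 11*I*√2) + 11107) = -129*(6435 - 11*I*√2) = -830115 + 1419*I*√2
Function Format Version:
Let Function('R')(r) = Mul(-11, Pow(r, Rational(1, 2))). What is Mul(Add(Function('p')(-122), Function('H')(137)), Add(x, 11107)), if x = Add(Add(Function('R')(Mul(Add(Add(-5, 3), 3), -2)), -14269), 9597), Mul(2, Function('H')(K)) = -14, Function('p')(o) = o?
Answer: Add(-830115, Mul(1419, I, Pow(2, Rational(1, 2)))) ≈ Add(-8.3012e+5, Mul(2006.8, I))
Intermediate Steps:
Function('H')(K) = -7 (Function('H')(K) = Mul(Rational(1, 2), -14) = -7)
x = Add(-4672, Mul(-11, I, Pow(2, Rational(1, 2)))) (x = Add(Add(Mul(-11, Pow(Mul(Add(Add(-5, 3), 3), -2), Rational(1, 2))), -14269), 9597) = Add(Add(Mul(-11, Pow(Mul(Add(-2, 3), -2), Rational(1, 2))), -14269), 9597) = Add(Add(Mul(-11, Pow(Mul(1, -2), Rational(1, 2))), -14269), 9597) = Add(Add(Mul(-11, Pow(-2, Rational(1, 2))), -14269), 9597) = Add(Add(Mul(-11, Mul(I, Pow(2, Rational(1, 2)))), -14269), 9597) = Add(Add(Mul(-11, I, Pow(2, Rational(1, 2))), -14269), 9597) = Add(Add(-14269, Mul(-11, I, Pow(2, Rational(1, 2)))), 9597) = Add(-4672, Mul(-11, I, Pow(2, Rational(1, 2)))) ≈ Add(-4672.0, Mul(-15.556, I)))
Mul(Add(Function('p')(-122), Function('H')(137)), Add(x, 11107)) = Mul(Add(-122, -7), Add(Add(-4672, Mul(-11, I, Pow(2, Rational(1, 2)))), 11107)) = Mul(-129, Add(6435, Mul(-11, I, Pow(2, Rational(1, 2))))) = Add(-830115, Mul(1419, I, Pow(2, Rational(1, 2))))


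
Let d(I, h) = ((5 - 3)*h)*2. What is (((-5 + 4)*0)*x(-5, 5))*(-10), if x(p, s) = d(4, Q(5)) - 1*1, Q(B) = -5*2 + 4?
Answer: 0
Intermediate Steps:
Q(B) = -6 (Q(B) = -10 + 4 = -6)
d(I, h) = 4*h (d(I, h) = (2*h)*2 = 4*h)
x(p, s) = -25 (x(p, s) = 4*(-6) - 1*1 = -24 - 1 = -25)
(((-5 + 4)*0)*x(-5, 5))*(-10) = (((-5 + 4)*0)*(-25))*(-10) = (-1*0*(-25))*(-10) = (0*(-25))*(-10) = 0*(-10) = 0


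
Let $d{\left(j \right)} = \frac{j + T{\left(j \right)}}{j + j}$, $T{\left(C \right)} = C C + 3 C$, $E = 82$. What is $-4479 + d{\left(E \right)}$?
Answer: $-4436$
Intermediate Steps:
$T{\left(C \right)} = C^{2} + 3 C$
$d{\left(j \right)} = \frac{j + j \left(3 + j\right)}{2 j}$ ($d{\left(j \right)} = \frac{j + j \left(3 + j\right)}{j + j} = \frac{j + j \left(3 + j\right)}{2 j}$)
$-4479 + d{\left(E \right)} = -4479 + \left(2 + \frac{1}{2} \cdot 82\right) = -4479 + \left(2 + 41\right) = -4479 + 43 = -4436$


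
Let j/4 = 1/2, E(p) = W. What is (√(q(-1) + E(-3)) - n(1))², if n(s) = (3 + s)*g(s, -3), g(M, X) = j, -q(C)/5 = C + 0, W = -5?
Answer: 64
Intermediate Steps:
q(C) = -5*C (q(C) = -5*(C + 0) = -5*C)
E(p) = -5
j = 2 (j = 4/2 = 4*(½) = 2)
g(M, X) = 2
n(s) = 6 + 2*s (n(s) = (3 + s)*2 = 6 + 2*s)
(√(q(-1) + E(-3)) - n(1))² = (√(-5*(-1) - 5) - (6 + 2*1))² = (√(5 - 5) - (6 + 2))² = (√0 - 1*8)² = (0 - 8)² = (-8)² = 64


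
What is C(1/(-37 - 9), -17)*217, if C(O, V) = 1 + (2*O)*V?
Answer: 8680/23 ≈ 377.39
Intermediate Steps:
C(O, V) = 1 + 2*O*V
C(1/(-37 - 9), -17)*217 = (1 + 2*(-17)/(-37 - 9))*217 = (1 + 2*(-17)/(-46))*217 = (1 + 2*(-1/46)*(-17))*217 = (1 + 17/23)*217 = (40/23)*217 = 8680/23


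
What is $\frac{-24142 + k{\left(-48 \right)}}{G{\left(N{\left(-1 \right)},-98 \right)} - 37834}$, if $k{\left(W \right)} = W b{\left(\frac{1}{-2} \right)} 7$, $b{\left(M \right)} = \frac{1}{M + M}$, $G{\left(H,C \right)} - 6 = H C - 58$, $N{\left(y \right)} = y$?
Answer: $\frac{11903}{18894} \approx 0.62999$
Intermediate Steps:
$G{\left(H,C \right)} = -52 + C H$ ($G{\left(H,C \right)} = 6 + \left(H C - 58\right) = 6 + \left(C H - 58\right) = 6 + \left(-58 + C H\right) = -52 + C H$)
$b{\left(M \right)} = \frac{1}{2 M}$
$k{\left(W \right)} = - 7 W$ ($k{\left(W \right)} = W \frac{1}{2 \frac{1}{-2}} \cdot 7 = W \frac{1}{2 \left(- \frac{1}{2}\right)} 7 = W \frac{1}{2} \left(-2\right) 7 = W \left(-1\right) 7 = - W 7 = - 7 W$)
$\frac{-24142 + k{\left(-48 \right)}}{G{\left(N{\left(-1 \right)},-98 \right)} - 37834} = \frac{-24142 - -336}{\left(-52 - -98\right) - 37834} = \frac{-24142 + 336}{\left(-52 + 98\right) - 37834} = - \frac{23806}{46 - 37834} = - \frac{23806}{-37788} = \left(-23806\right) \left(- \frac{1}{37788}\right) = \frac{11903}{18894}$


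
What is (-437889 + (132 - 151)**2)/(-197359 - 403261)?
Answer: 109382/150155 ≈ 0.72846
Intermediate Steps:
(-437889 + (132 - 151)**2)/(-197359 - 403261) = (-437889 + (-19)**2)/(-600620) = (-437889 + 361)*(-1/600620) = -437528*(-1/600620) = 109382/150155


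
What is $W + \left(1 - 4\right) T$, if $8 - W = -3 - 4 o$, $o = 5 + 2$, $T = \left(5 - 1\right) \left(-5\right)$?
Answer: $99$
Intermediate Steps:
$T = -20$ ($T = 4 \left(-5\right) = -20$)
$o = 7$
$W = 39$ ($W = 8 - \left(-3 - 28\right) = 8 - -31 = 8 + 31 = 39$)
$W + \left(1 - 4\right) T = 39 + \left(1 - 4\right) \left(-20\right) = 39 - -60 = 39 + 60 = 99$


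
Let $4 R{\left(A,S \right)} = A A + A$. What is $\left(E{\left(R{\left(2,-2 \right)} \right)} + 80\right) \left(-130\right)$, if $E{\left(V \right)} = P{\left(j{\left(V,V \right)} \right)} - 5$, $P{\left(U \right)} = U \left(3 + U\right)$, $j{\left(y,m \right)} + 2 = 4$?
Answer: $-11050$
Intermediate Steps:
$j{\left(y,m \right)} = 2$ ($j{\left(y,m \right)} = -2 + 4 = 2$)
$R{\left(A,S \right)} = \frac{A}{4} + \frac{A^{2}}{4}$ ($R{\left(A,S \right)} = \frac{A A + A}{4} = \frac{A^{2} + A}{4} = \frac{A + A^{2}}{4} = \frac{A}{4} + \frac{A^{2}}{4}$)
$E{\left(V \right)} = 5$ ($E{\left(V \right)} = 2 \left(3 + 2\right) - 5 = 2 \cdot 5 - 5 = 10 - 5 = 5$)
$\left(E{\left(R{\left(2,-2 \right)} \right)} + 80\right) \left(-130\right) = \left(5 + 80\right) \left(-130\right) = 85 \left(-130\right) = -11050$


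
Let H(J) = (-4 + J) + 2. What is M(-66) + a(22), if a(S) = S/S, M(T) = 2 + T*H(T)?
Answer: 4491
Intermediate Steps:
H(J) = -2 + J
M(T) = 2 + T*(-2 + T)
a(S) = 1
M(-66) + a(22) = (2 - 66*(-2 - 66)) + 1 = (2 - 66*(-68)) + 1 = (2 + 4488) + 1 = 4490 + 1 = 4491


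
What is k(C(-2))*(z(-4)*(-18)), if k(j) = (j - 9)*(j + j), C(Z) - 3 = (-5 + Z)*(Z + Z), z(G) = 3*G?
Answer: 294624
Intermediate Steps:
C(Z) = 3 + 2*Z*(-5 + Z) (C(Z) = 3 + (-5 + Z)*(Z + Z) = 3 + (-5 + Z)*(2*Z) = 3 + 2*Z*(-5 + Z))
k(j) = 2*j*(-9 + j) (k(j) = (-9 + j)*(2*j) = 2*j*(-9 + j))
k(C(-2))*(z(-4)*(-18)) = (2*(3 - 10*(-2) + 2*(-2)²)*(-9 + (3 - 10*(-2) + 2*(-2)²)))*((3*(-4))*(-18)) = (2*(3 + 20 + 2*4)*(-9 + (3 + 20 + 2*4)))*(-12*(-18)) = (2*(3 + 20 + 8)*(-9 + (3 + 20 + 8)))*216 = (2*31*(-9 + 31))*216 = (2*31*22)*216 = 1364*216 = 294624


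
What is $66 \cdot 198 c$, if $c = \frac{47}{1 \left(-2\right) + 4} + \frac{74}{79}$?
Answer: $\frac{25227774}{79} \approx 3.1934 \cdot 10^{5}$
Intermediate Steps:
$c = \frac{3861}{158}$ ($c = \frac{47}{-2 + 4} + 74 \cdot \frac{1}{79} = \frac{47}{2} + \frac{74}{79} = \frac{3861}{158} \approx 24.437$)
$66 \cdot 198 c = 66 \cdot 198 \cdot \frac{3861}{158} = 13068 \cdot \frac{3861}{158} = \frac{25227774}{79}$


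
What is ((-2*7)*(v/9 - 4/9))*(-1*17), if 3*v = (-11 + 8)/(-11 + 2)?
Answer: -8330/81 ≈ -102.84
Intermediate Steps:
v = ⅑ (v = ((-11 + 8)/(-11 + 2))/3 = (-3/(-9))/3 = (-3*(-⅑))/3 = (⅓)*(⅓) = ⅑ ≈ 0.11111)
((-2*7)*(v/9 - 4/9))*(-1*17) = ((-2*7)*((⅑)/9 - 4/9))*(-1*17) = -14*((⅑)*(⅑) - 4*⅑)*(-17) = -14*(1/81 - 4/9)*(-17) = -14*(-35/81)*(-17) = (490/81)*(-17) = -8330/81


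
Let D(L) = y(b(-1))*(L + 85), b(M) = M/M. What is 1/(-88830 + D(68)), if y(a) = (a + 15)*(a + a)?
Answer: -1/83934 ≈ -1.1914e-5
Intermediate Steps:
b(M) = 1
y(a) = 2*a*(15 + a) (y(a) = (15 + a)*(2*a) = 2*a*(15 + a))
D(L) = 2720 + 32*L (D(L) = (2*1*(15 + 1))*(L + 85) = (2*1*16)*(85 + L) = 32*(85 + L) = 2720 + 32*L)
1/(-88830 + D(68)) = 1/(-88830 + (2720 + 32*68)) = 1/(-88830 + (2720 + 2176)) = 1/(-88830 + 4896) = 1/(-83934) = -1/83934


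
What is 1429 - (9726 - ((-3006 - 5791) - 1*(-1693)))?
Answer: -15401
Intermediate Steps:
1429 - (9726 - ((-3006 - 5791) - 1*(-1693))) = 1429 - (9726 - (-8797 + 1693)) = 1429 - (9726 - 1*(-7104)) = 1429 - (9726 + 7104) = 1429 - 1*16830 = 1429 - 16830 = -15401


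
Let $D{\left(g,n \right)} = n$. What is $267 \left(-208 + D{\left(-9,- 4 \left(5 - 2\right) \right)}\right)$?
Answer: $-58740$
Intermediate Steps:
$267 \left(-208 + D{\left(-9,- 4 \left(5 - 2\right) \right)}\right) = 267 \left(-208 - 4 \left(5 - 2\right)\right) = 267 \left(-208 - 12\right) = 267 \left(-220\right) = -58740$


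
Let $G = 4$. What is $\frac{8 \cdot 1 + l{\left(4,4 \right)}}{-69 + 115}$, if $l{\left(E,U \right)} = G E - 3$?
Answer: $\frac{21}{46} \approx 0.45652$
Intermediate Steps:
$l{\left(E,U \right)} = -3 + 4 E$ ($l{\left(E,U \right)} = 4 E - 3 = -3 + 4 E$)
$\frac{8 \cdot 1 + l{\left(4,4 \right)}}{-69 + 115} = \frac{8 \cdot 1 + \left(-3 + 4 \cdot 4\right)}{-69 + 115} = \frac{8 + \left(-3 + 16\right)}{46} = \frac{8 + 13}{46} = \frac{1}{46} \cdot 21 = \frac{21}{46}$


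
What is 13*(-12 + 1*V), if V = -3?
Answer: -195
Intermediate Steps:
13*(-12 + 1*V) = 13*(-12 + 1*(-3)) = 13*(-12 - 3) = 13*(-15) = -195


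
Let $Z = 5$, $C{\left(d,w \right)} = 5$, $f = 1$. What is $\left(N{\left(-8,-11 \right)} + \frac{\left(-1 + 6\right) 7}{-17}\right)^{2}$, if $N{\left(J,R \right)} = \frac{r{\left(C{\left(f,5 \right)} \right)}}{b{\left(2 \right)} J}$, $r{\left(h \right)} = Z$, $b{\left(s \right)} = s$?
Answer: $\frac{416025}{73984} \approx 5.6232$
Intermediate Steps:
$r{\left(h \right)} = 5$
$N{\left(J,R \right)} = \frac{5}{2 J}$
$\left(N{\left(-8,-11 \right)} + \frac{\left(-1 + 6\right) 7}{-17}\right)^{2} = \left(\frac{5}{2 \left(-8\right)} + \frac{\left(-1 + 6\right) 7}{-17}\right)^{2} = \left(\frac{5}{2} \left(- \frac{1}{8}\right) + 5 \cdot 7 \left(- \frac{1}{17}\right)\right)^{2} = \left(- \frac{5}{16} + 35 \left(- \frac{1}{17}\right)\right)^{2} = \left(- \frac{5}{16} - \frac{35}{17}\right)^{2} = \left(- \frac{645}{272}\right)^{2} = \frac{416025}{73984}$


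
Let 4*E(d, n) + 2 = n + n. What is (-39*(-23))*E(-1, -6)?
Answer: -6279/2 ≈ -3139.5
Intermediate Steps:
E(d, n) = -1/2 + n/2 (E(d, n) = -1/2 + (n + n)/4 = -1/2 + (2*n)/4 = -1/2 + n/2)
(-39*(-23))*E(-1, -6) = (-39*(-23))*(-1/2 + (1/2)*(-6)) = 897*(-1/2 - 3) = 897*(-7/2) = -6279/2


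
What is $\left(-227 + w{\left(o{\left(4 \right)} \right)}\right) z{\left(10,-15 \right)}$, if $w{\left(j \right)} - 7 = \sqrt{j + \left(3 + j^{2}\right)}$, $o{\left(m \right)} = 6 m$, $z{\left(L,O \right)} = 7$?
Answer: $-1540 + 21 \sqrt{67} \approx -1368.1$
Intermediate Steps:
$w{\left(j \right)} = 7 + \sqrt{3 + j + j^{2}}$ ($w{\left(j \right)} = 7 + \sqrt{j + \left(3 + j^{2}\right)} = 7 + \sqrt{3 + j + j^{2}}$)
$\left(-227 + w{\left(o{\left(4 \right)} \right)}\right) z{\left(10,-15 \right)} = \left(-227 + \left(7 + \sqrt{3 + 6 \cdot 4 + \left(6 \cdot 4\right)^{2}}\right)\right) 7 = \left(-227 + \left(7 + \sqrt{3 + 24 + 24^{2}}\right)\right) 7 = \left(-227 + \left(7 + \sqrt{3 + 24 + 576}\right)\right) 7 = \left(-227 + \left(7 + \sqrt{603}\right)\right) 7 = \left(-227 + \left(7 + 3 \sqrt{67}\right)\right) 7 = \left(-220 + 3 \sqrt{67}\right) 7 = -1540 + 21 \sqrt{67}$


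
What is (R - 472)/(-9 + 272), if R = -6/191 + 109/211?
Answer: -19002519/10599163 ≈ -1.7928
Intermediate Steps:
R = 19553/40301 (R = -6*1/191 + 109*(1/211) = -6/191 + 109/211 = 19553/40301 ≈ 0.48517)
(R - 472)/(-9 + 272) = (19553/40301 - 472)/(-9 + 272) = -19002519/40301/263 = -19002519/40301*1/263 = -19002519/10599163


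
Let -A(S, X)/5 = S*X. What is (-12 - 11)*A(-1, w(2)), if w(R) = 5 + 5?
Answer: -1150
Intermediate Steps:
w(R) = 10
A(S, X) = -5*S*X
(-12 - 11)*A(-1, w(2)) = (-12 - 11)*(-5*(-1)*10) = -23*50 = -1150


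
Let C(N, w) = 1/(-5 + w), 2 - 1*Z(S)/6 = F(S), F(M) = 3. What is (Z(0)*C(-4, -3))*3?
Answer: 9/4 ≈ 2.2500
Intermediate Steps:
Z(S) = -6 (Z(S) = 12 - 6*3 = 12 - 18 = -6)
(Z(0)*C(-4, -3))*3 = -6/(-5 - 3)*3 = -6/(-8)*3 = -6*(-⅛)*3 = (¾)*3 = 9/4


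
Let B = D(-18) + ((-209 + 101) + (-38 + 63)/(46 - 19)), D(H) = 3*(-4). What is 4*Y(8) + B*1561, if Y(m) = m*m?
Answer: -5011703/27 ≈ -1.8562e+5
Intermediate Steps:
Y(m) = m²
D(H) = -12
B = -3215/27 (B = -12 + ((-209 + 101) + (-38 + 63)/(46 - 19)) = -12 + (-108 + 25/27) = -12 - 2891/27 = -3215/27 ≈ -119.07)
4*Y(8) + B*1561 = 4*8² - 3215/27*1561 = 4*64 - 5018615/27 = 256 - 5018615/27 = -5011703/27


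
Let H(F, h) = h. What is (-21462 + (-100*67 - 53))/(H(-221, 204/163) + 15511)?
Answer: -4599045/2528497 ≈ -1.8189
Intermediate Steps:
(-21462 + (-100*67 - 53))/(H(-221, 204/163) + 15511) = (-21462 + (-100*67 - 53))/(204/163 + 15511) = (-21462 + (-6700 - 53))/(204*(1/163) + 15511) = (-21462 - 6753)/(204/163 + 15511) = -28215/2528497/163 = -28215*163/2528497 = -4599045/2528497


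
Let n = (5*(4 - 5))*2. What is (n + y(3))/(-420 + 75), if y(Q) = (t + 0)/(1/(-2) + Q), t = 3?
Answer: 44/1725 ≈ 0.025507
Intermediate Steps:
y(Q) = 3/(-½ + Q) (y(Q) = (3 + 0)/(1/(-2) + Q) = 3/(-½ + Q))
n = -10 (n = (5*(-1))*2 = -5*2 = -10)
(n + y(3))/(-420 + 75) = (-10 + 6/(-1 + 2*3))/(-420 + 75) = (-10 + 6/(-1 + 6))/(-345) = (-10 + 6/5)*(-1/345) = -44/5*(-1/345) = 44/1725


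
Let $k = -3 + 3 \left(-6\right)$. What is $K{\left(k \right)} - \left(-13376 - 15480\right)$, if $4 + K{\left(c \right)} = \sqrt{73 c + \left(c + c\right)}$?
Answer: $28852 + 15 i \sqrt{7} \approx 28852.0 + 39.686 i$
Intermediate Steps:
$k = -21$ ($k = -3 - 18 = -21$)
$K{\left(c \right)} = -4 + 5 \sqrt{3} \sqrt{c}$ ($K{\left(c \right)} = -4 + \sqrt{73 c + \left(c + c\right)} = -4 + \sqrt{73 c + 2 c} = -4 + \sqrt{75 c} = -4 + 5 \sqrt{3} \sqrt{c}$)
$K{\left(k \right)} - \left(-13376 - 15480\right) = \left(-4 + 5 \sqrt{3} \sqrt{-21}\right) - \left(-13376 - 15480\right) = \left(-4 + 5 \sqrt{3} i \sqrt{21}\right) - \left(-13376 - 15480\right) = \left(-4 + 15 i \sqrt{7}\right) - -28856 = \left(-4 + 15 i \sqrt{7}\right) + 28856 = 28852 + 15 i \sqrt{7}$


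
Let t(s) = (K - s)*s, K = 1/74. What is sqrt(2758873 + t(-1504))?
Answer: sqrt(680169409)/37 ≈ 704.87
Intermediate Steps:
K = 1/74 ≈ 0.013514
t(s) = s*(1/74 - s) (t(s) = (1/74 - s)*s = s*(1/74 - s))
sqrt(2758873 + t(-1504)) = sqrt(2758873 - 1504*(1/74 - 1*(-1504))) = sqrt(2758873 - 1504*(1/74 + 1504)) = sqrt(2758873 - 1504*111297/74) = sqrt(2758873 - 83695344/37) = sqrt(18382957/37) = sqrt(680169409)/37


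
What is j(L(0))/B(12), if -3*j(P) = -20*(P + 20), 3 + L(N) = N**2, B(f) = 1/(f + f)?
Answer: 2720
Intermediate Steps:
B(f) = 1/(2*f)
L(N) = -3 + N**2
j(P) = 400/3 + 20*P/3 (j(P) = -(-20)*(P + 20)/3 = -(-20)*(20 + P)/3 = -(-400 - 20*P)/3 = 400/3 + 20*P/3)
j(L(0))/B(12) = (400/3 + 20*(-3 + 0**2)/3)/(((1/2)/12)) = (400/3 + 20*(-3 + 0)/3)/(((1/2)*(1/12))) = (400/3 + (20/3)*(-3))/(1/24) = (400/3 - 20)*24 = (340/3)*24 = 2720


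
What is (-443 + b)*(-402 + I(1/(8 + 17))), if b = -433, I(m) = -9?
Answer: 360036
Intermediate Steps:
(-443 + b)*(-402 + I(1/(8 + 17))) = (-443 - 433)*(-402 - 9) = -876*(-411) = 360036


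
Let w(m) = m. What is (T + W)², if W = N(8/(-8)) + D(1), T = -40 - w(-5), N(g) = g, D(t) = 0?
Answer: 1296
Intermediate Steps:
T = -35 (T = -40 - 1*(-5) = -40 + 5 = -35)
W = -1 (W = 8/(-8) + 0 = 8*(-⅛) + 0 = -1 + 0 = -1)
(T + W)² = (-35 - 1)² = (-36)² = 1296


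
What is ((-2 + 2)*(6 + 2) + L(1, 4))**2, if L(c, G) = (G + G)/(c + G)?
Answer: 64/25 ≈ 2.5600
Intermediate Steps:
L(c, G) = 2*G/(G + c) (L(c, G) = (2*G)/(G + c) = 2*G/(G + c))
((-2 + 2)*(6 + 2) + L(1, 4))**2 = ((-2 + 2)*(6 + 2) + 2*4/(4 + 1))**2 = (0*8 + 2*4/5)**2 = (0 + 2*4*(1/5))**2 = (0 + 8/5)**2 = (8/5)**2 = 64/25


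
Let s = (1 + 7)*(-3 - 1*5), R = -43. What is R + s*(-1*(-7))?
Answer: -491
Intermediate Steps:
s = -64 (s = 8*(-3 - 5) = 8*(-8) = -64)
R + s*(-1*(-7)) = -43 - (-64)*(-7) = -43 - 64*7 = -43 - 448 = -491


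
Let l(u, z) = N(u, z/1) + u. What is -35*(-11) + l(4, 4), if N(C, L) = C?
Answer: 393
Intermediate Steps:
l(u, z) = 2*u (l(u, z) = u + u = 2*u)
-35*(-11) + l(4, 4) = -35*(-11) + 2*4 = 385 + 8 = 393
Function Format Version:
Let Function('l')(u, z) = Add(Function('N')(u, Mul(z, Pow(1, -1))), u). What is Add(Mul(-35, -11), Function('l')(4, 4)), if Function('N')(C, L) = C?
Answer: 393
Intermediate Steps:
Function('l')(u, z) = Mul(2, u) (Function('l')(u, z) = Add(u, u) = Mul(2, u))
Add(Mul(-35, -11), Function('l')(4, 4)) = Add(Mul(-35, -11), Mul(2, 4)) = Add(385, 8) = 393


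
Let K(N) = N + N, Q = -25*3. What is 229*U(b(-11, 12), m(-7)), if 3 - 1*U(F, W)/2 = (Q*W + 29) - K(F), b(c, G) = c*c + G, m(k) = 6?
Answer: 316020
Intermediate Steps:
Q = -75
K(N) = 2*N
b(c, G) = G + c² (b(c, G) = c² + G = G + c²)
U(F, W) = -52 + 4*F + 150*W (U(F, W) = 6 - 2*((-75*W + 29) - 2*F) = 6 - 2*((29 - 75*W) - 2*F) = 6 - 2*(29 - 75*W - 2*F) = 6 + (-58 + 4*F + 150*W) = -52 + 4*F + 150*W)
229*U(b(-11, 12), m(-7)) = 229*(-52 + 4*(12 + (-11)²) + 150*6) = 229*(-52 + 4*(12 + 121) + 900) = 229*(-52 + 4*133 + 900) = 229*(-52 + 532 + 900) = 229*1380 = 316020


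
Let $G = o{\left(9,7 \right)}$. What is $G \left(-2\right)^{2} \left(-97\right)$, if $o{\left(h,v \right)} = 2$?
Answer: $-776$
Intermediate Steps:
$G = 2$
$G \left(-2\right)^{2} \left(-97\right) = 2 \left(-2\right)^{2} \left(-97\right) = 2 \cdot 4 \left(-97\right) = 8 \left(-97\right) = -776$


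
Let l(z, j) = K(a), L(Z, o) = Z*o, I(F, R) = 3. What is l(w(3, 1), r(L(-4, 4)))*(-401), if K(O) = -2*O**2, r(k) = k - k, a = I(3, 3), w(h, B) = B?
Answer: 7218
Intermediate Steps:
a = 3
r(k) = 0
l(z, j) = -18 (l(z, j) = -2*3**2 = -2*9 = -18)
l(w(3, 1), r(L(-4, 4)))*(-401) = -18*(-401) = 7218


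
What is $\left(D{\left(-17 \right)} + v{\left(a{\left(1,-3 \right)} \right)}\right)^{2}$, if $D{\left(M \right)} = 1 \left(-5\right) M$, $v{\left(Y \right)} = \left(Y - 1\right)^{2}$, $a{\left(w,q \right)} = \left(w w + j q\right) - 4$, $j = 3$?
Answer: $64516$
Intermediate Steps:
$a{\left(w,q \right)} = -4 + w^{2} + 3 q$ ($a{\left(w,q \right)} = \left(w w + 3 q\right) - 4 = \left(w^{2} + 3 q\right) - 4 = -4 + w^{2} + 3 q$)
$v{\left(Y \right)} = \left(-1 + Y\right)^{2}$
$D{\left(M \right)} = - 5 M$
$\left(D{\left(-17 \right)} + v{\left(a{\left(1,-3 \right)} \right)}\right)^{2} = \left(\left(-5\right) \left(-17\right) + \left(-1 + \left(-4 + 1^{2} + 3 \left(-3\right)\right)\right)^{2}\right)^{2} = \left(85 + \left(-1 - 12\right)^{2}\right)^{2} = \left(85 + \left(-13\right)^{2}\right)^{2} = \left(85 + 169\right)^{2} = 254^{2} = 64516$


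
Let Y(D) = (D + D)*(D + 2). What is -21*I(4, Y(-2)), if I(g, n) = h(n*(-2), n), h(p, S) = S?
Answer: 0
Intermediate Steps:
Y(D) = 2*D*(2 + D) (Y(D) = (2*D)*(2 + D) = 2*D*(2 + D))
I(g, n) = n
-21*I(4, Y(-2)) = -42*(-2)*(2 - 2) = -42*(-2)*0 = -21*0 = 0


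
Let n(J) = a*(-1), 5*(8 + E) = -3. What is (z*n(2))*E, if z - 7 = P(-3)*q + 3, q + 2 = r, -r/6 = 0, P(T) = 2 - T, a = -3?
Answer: 0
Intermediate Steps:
E = -43/5 (E = -8 + (⅕)*(-3) = -8 - ⅗ = -43/5 ≈ -8.6000)
r = 0 (r = -6*0 = 0)
q = -2 (q = -2 + 0 = -2)
z = 0 (z = 7 + ((2 - 1*(-3))*(-2) + 3) = 7 + ((2 + 3)*(-2) + 3) = 7 + (5*(-2) + 3) = 7 + (-10 + 3) = 7 - 7 = 0)
n(J) = 3 (n(J) = -3*(-1) = 3)
(z*n(2))*E = (0*3)*(-43/5) = 0*(-43/5) = 0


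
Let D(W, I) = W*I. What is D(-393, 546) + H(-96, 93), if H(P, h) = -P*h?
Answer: -205650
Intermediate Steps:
D(W, I) = I*W
H(P, h) = -P*h
D(-393, 546) + H(-96, 93) = 546*(-393) - 1*(-96)*93 = -214578 + 8928 = -205650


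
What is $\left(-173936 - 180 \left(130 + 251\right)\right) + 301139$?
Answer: $58623$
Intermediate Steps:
$\left(-173936 - 180 \left(130 + 251\right)\right) + 301139 = \left(-173936 - 68580\right) + 301139 = -242516 + 301139 = 58623$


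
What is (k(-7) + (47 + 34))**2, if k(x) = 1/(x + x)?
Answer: 1283689/196 ≈ 6549.4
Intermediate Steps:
k(x) = 1/(2*x)
(k(-7) + (47 + 34))**2 = ((1/2)/(-7) + (47 + 34))**2 = ((1/2)*(-1/7) + 81)**2 = (-1/14 + 81)**2 = (1133/14)**2 = 1283689/196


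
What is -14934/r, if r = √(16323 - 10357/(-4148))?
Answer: -29868*√83500277/2335109 ≈ -116.88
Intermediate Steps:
r = 29*√83500277/2074 (r = √(16323 - 10357*(-1/4148)) = √(16323 + 10357/4148) = √(67718161/4148) = 29*√83500277/2074 ≈ 127.77)
-14934/r = -14934*2*√83500277/2335109 = -29868*√83500277/2335109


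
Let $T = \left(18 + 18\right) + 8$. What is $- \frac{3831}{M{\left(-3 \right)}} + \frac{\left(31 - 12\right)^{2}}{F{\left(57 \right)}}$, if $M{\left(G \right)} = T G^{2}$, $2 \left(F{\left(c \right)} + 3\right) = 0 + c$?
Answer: $\frac{3353}{748} \approx 4.4826$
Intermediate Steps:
$T = 44$ ($T = 36 + 8 = 44$)
$F{\left(c \right)} = -3 + \frac{c}{2}$ ($F{\left(c \right)} = -3 + \frac{0 + c}{2} = -3 + \frac{c}{2}$)
$M{\left(G \right)} = 44 G^{2}$
$- \frac{3831}{M{\left(-3 \right)}} + \frac{\left(31 - 12\right)^{2}}{F{\left(57 \right)}} = - \frac{3831}{44 \left(-3\right)^{2}} + \frac{\left(31 - 12\right)^{2}}{-3 + \frac{1}{2} \cdot 57} = - \frac{3831}{44 \cdot 9} + \frac{19^{2}}{-3 + \frac{57}{2}} = - \frac{3831}{396} + \frac{361}{\frac{51}{2}} = \left(-3831\right) \frac{1}{396} + 361 \cdot \frac{2}{51} = - \frac{1277}{132} + \frac{722}{51} = \frac{3353}{748}$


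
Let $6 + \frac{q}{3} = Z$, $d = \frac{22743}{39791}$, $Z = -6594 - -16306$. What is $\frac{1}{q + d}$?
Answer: $\frac{39791}{1158657081} \approx 3.4342 \cdot 10^{-5}$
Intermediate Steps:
$Z = 9712$ ($Z = -6594 + 16306 = 9712$)
$d = \frac{22743}{39791}$ ($d = 22743 \cdot \frac{1}{39791} = \frac{22743}{39791} \approx 0.57156$)
$q = 29118$ ($q = -18 + 3 \cdot 9712 = -18 + 29136 = 29118$)
$\frac{1}{q + d} = \frac{1}{29118 + \frac{22743}{39791}} = \frac{1}{\frac{1158657081}{39791}} = \frac{39791}{1158657081}$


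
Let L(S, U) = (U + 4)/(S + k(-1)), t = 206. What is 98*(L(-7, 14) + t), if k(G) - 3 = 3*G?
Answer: 19936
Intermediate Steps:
k(G) = 3 + 3*G
L(S, U) = (4 + U)/S (L(S, U) = (U + 4)/(S + (3 + 3*(-1))) = (4 + U)/(S + (3 - 3)) = (4 + U)/(S + 0) = (4 + U)/S)
98*(L(-7, 14) + t) = 98*((4 + 14)/(-7) + 206) = 98*(-1/7*18 + 206) = 98*(-18/7 + 206) = 98*(1424/7) = 19936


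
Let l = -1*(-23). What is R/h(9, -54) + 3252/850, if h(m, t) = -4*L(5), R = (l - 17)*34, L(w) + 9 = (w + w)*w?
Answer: 44991/17425 ≈ 2.5820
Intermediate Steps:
l = 23
L(w) = -9 + 2*w**2 (L(w) = -9 + (w + w)*w = -9 + (2*w)*w = -9 + 2*w**2)
R = 204 (R = (23 - 17)*34 = 6*34 = 204)
h(m, t) = -164 (h(m, t) = -4*(-9 + 2*5**2) = -4*(-9 + 2*25) = -4*(-9 + 50) = -4*41 = -164)
R/h(9, -54) + 3252/850 = 204/(-164) + 3252/850 = 204*(-1/164) + 3252*(1/850) = -51/41 + 1626/425 = 44991/17425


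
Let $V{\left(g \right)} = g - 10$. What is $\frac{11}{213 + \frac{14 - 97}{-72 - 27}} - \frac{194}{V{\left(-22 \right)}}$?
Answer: $\frac{1035457}{169360} \approx 6.1139$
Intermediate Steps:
$V{\left(g \right)} = -10 + g$ ($V{\left(g \right)} = g - 10 = -10 + g$)
$\frac{11}{213 + \frac{14 - 97}{-72 - 27}} - \frac{194}{V{\left(-22 \right)}} = \frac{11}{213 + \frac{14 - 97}{-72 - 27}} - \frac{194}{-10 - 22} = \frac{11}{213 - \frac{83}{-99}} - \frac{194}{-32} = \frac{11}{213 - - \frac{83}{99}} - - \frac{97}{16} = \frac{11}{213 + \frac{83}{99}} + \frac{97}{16} = \frac{11}{\frac{21170}{99}} + \frac{97}{16} = 11 \cdot \frac{99}{21170} + \frac{97}{16} = \frac{1089}{21170} + \frac{97}{16} = \frac{1035457}{169360}$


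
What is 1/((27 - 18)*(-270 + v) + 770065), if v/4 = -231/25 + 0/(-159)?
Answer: 25/19182559 ≈ 1.3033e-6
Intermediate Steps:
v = -924/25 (v = 4*(-231/25 + 0/(-159)) = 4*(-231*1/25 + 0*(-1/159)) = 4*(-231/25 + 0) = 4*(-231/25) = -924/25 ≈ -36.960)
1/((27 - 18)*(-270 + v) + 770065) = 1/((27 - 18)*(-270 - 924/25) + 770065) = 1/(9*(-7674/25) + 770065) = 1/(-69066/25 + 770065) = 1/(19182559/25) = 25/19182559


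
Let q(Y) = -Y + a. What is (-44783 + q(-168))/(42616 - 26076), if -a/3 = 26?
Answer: -44693/16540 ≈ -2.7021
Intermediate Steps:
a = -78 (a = -3*26 = -78)
q(Y) = -78 - Y (q(Y) = -Y - 78 = -78 - Y)
(-44783 + q(-168))/(42616 - 26076) = (-44783 + (-78 - 1*(-168)))/(42616 - 26076) = (-44783 + (-78 + 168))/16540 = (-44783 + 90)*(1/16540) = -44693*1/16540 = -44693/16540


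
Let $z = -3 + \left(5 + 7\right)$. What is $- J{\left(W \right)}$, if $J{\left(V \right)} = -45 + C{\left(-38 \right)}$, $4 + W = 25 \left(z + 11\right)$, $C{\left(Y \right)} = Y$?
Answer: $83$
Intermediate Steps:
$z = 9$ ($z = -3 + 12 = 9$)
$W = 496$ ($W = -4 + 25 \left(9 + 11\right) = -4 + 25 \cdot 20 = -4 + 500 = 496$)
$J{\left(V \right)} = -83$ ($J{\left(V \right)} = -45 - 38 = -83$)
$- J{\left(W \right)} = \left(-1\right) \left(-83\right) = 83$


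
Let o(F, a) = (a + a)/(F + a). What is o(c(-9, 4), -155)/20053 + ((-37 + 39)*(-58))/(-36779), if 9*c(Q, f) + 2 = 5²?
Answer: 1647044233/505945090882 ≈ 0.0032554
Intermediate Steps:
c(Q, f) = 23/9 (c(Q, f) = -2/9 + (⅑)*5² = -2/9 + (⅑)*25 = -2/9 + 25/9 = 23/9)
o(F, a) = 2*a/(F + a) (o(F, a) = (2*a)/(F + a) = 2*a/(F + a))
o(c(-9, 4), -155)/20053 + ((-37 + 39)*(-58))/(-36779) = (2*(-155)/(23/9 - 155))/20053 + ((-37 + 39)*(-58))/(-36779) = (2*(-155)/(-1372/9))*(1/20053) + (2*(-58))*(-1/36779) = (2*(-155)*(-9/1372))*(1/20053) - 116*(-1/36779) = (1395/686)*(1/20053) + 116/36779 = 1395/13756358 + 116/36779 = 1647044233/505945090882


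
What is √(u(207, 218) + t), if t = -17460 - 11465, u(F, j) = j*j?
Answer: √18599 ≈ 136.38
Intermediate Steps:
u(F, j) = j²
t = -28925
√(u(207, 218) + t) = √(218² - 28925) = √(47524 - 28925) = √18599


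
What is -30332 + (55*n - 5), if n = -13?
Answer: -31052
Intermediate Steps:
-30332 + (55*n - 5) = -30332 + (55*(-13) - 5) = -30332 + (-715 - 5) = -30332 - 720 = -31052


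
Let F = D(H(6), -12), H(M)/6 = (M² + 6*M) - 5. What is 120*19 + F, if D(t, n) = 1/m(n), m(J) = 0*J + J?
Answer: 27359/12 ≈ 2279.9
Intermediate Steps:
m(J) = J (m(J) = 0 + J = J)
H(M) = -30 + 6*M² + 36*M (H(M) = 6*((M² + 6*M) - 5) = 6*(-5 + M² + 6*M) = -30 + 6*M² + 36*M)
D(t, n) = 1/n
F = -1/12 (F = 1/(-12) = -1/12 ≈ -0.083333)
120*19 + F = 120*19 - 1/12 = 2280 - 1/12 = 27359/12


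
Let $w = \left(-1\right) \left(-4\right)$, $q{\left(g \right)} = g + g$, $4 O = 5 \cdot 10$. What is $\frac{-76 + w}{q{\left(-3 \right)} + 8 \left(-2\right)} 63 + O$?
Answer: $\frac{4811}{22} \approx 218.68$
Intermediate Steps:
$O = \frac{25}{2}$ ($O = \frac{5 \cdot 10}{4} = \frac{1}{4} \cdot 50 = \frac{25}{2} \approx 12.5$)
$q{\left(g \right)} = 2 g$
$w = 4$
$\frac{-76 + w}{q{\left(-3 \right)} + 8 \left(-2\right)} 63 + O = \frac{-76 + 4}{2 \left(-3\right) + 8 \left(-2\right)} 63 + \frac{25}{2} = - \frac{72}{-6 - 16} \cdot 63 + \frac{25}{2} = - \frac{72}{-22} \cdot 63 + \frac{25}{2} = \left(-72\right) \left(- \frac{1}{22}\right) 63 + \frac{25}{2} = \frac{36}{11} \cdot 63 + \frac{25}{2} = \frac{2268}{11} + \frac{25}{2} = \frac{4811}{22}$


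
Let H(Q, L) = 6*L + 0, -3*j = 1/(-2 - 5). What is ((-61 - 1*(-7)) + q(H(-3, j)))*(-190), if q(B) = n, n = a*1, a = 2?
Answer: 9880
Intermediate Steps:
j = 1/21 (j = -1/(3*(-2 - 5)) = -⅓/(-7) = -⅓*(-⅐) = 1/21 ≈ 0.047619)
H(Q, L) = 6*L
n = 2 (n = 2*1 = 2)
q(B) = 2
((-61 - 1*(-7)) + q(H(-3, j)))*(-190) = ((-61 - 1*(-7)) + 2)*(-190) = ((-61 + 7) + 2)*(-190) = (-54 + 2)*(-190) = -52*(-190) = 9880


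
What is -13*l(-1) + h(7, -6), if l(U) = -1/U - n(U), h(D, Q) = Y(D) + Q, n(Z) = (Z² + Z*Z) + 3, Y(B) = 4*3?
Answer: 58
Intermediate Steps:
Y(B) = 12
n(Z) = 3 + 2*Z² (n(Z) = (Z² + Z²) + 3 = 2*Z² + 3 = 3 + 2*Z²)
h(D, Q) = 12 + Q
l(U) = -3 - 1/U - 2*U² (l(U) = -1/U - (3 + 2*U²) = -1/U + (-3 - 2*U²) = -3 - 1/U - 2*U²)
-13*l(-1) + h(7, -6) = -13*(-3 - 1/(-1) - 2*(-1)²) + (12 - 6) = -13*(-3 - 1*(-1) - 2*1) + 6 = -13*(-3 + 1 - 2) + 6 = -13*(-4) + 6 = 52 + 6 = 58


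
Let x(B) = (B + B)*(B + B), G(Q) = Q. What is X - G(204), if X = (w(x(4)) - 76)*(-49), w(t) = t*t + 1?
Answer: -197233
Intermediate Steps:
x(B) = 4*B**2 (x(B) = (2*B)*(2*B) = 4*B**2)
w(t) = 1 + t**2 (w(t) = t**2 + 1 = 1 + t**2)
X = -197029 (X = ((1 + (4*4**2)**2) - 76)*(-49) = ((1 + (4*16)**2) - 76)*(-49) = ((1 + 64**2) - 76)*(-49) = ((1 + 4096) - 76)*(-49) = (4097 - 76)*(-49) = 4021*(-49) = -197029)
X - G(204) = -197029 - 1*204 = -197029 - 204 = -197233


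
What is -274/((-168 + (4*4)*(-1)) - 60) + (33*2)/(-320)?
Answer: 8947/9760 ≈ 0.91670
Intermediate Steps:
-274/((-168 + (4*4)*(-1)) - 60) + (33*2)/(-320) = -274/((-168 + 16*(-1)) - 60) + 66*(-1/320) = -274/((-168 - 16) - 60) - 33/160 = -274/(-184 - 60) - 33/160 = -274/(-244) - 33/160 = -274*(-1/244) - 33/160 = 137/122 - 33/160 = 8947/9760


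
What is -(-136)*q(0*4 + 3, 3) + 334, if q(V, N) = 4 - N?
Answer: 470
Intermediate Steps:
-(-136)*q(0*4 + 3, 3) + 334 = -(-136)*(4 - 1*3) + 334 = -(-136)*(4 - 3) + 334 = -(-136) + 334 = -136*(-1) + 334 = 136 + 334 = 470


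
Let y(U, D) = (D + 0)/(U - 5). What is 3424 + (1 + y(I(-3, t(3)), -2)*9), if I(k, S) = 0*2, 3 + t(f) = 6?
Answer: 17143/5 ≈ 3428.6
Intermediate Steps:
t(f) = 3 (t(f) = -3 + 6 = 3)
I(k, S) = 0
y(U, D) = D/(-5 + U)
3424 + (1 + y(I(-3, t(3)), -2)*9) = 3424 + (1 - 2/(-5 + 0)*9) = 3424 + (1 - 2/(-5)*9) = 3424 + (1 - 2*(-⅕)*9) = 3424 + (1 + (⅖)*9) = 3424 + (1 + 18/5) = 3424 + 23/5 = 17143/5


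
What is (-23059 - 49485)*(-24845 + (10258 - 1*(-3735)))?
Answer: 787247488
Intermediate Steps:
(-23059 - 49485)*(-24845 + (10258 - 1*(-3735))) = -72544*(-24845 + (10258 + 3735)) = -72544*(-24845 + 13993) = -72544*(-10852) = 787247488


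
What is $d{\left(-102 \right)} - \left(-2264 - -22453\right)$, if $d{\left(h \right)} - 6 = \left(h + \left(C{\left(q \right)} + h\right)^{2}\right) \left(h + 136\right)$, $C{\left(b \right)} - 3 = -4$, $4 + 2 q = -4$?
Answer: $337055$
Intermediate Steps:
$q = -4$ ($q = -2 + \frac{1}{2} \left(-4\right) = -2 - 2 = -4$)
$C{\left(b \right)} = -1$ ($C{\left(b \right)} = 3 - 4 = -1$)
$d{\left(h \right)} = 6 + \left(136 + h\right) \left(h + \left(-1 + h\right)^{2}\right)$ ($d{\left(h \right)} = 6 + \left(h + \left(-1 + h\right)^{2}\right) \left(h + 136\right) = 6 + \left(h + \left(-1 + h\right)^{2}\right) \left(136 + h\right) = 6 + \left(136 + h\right) \left(h + \left(-1 + h\right)^{2}\right)$)
$d{\left(-102 \right)} - \left(-2264 - -22453\right) = \left(142 + \left(-102\right)^{3} - -13770 + 135 \left(-102\right)^{2}\right) - \left(-2264 - -22453\right) = \left(142 - 1061208 + 13770 + 135 \cdot 10404\right) - \left(-2264 + 22453\right) = \left(142 - 1061208 + 13770 + 1404540\right) - 20189 = 357244 - 20189 = 337055$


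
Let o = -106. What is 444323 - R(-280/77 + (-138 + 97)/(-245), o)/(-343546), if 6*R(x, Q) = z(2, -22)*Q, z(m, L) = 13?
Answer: 8640305045/19446 ≈ 4.4432e+5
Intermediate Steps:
R(x, Q) = 13*Q/6 (R(x, Q) = (13*Q)/6 = 13*Q/6)
444323 - R(-280/77 + (-138 + 97)/(-245), o)/(-343546) = 444323 - (13/6)*(-106)/(-343546) = 444323 - (-689)*(-1)/(3*343546) = 444323 - 1*13/19446 = 444323 - 13/19446 = 8640305045/19446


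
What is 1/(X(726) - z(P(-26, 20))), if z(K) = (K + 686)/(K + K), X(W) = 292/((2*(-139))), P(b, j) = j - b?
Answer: -3197/28795 ≈ -0.11103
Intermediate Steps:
X(W) = -146/139 (X(W) = 292/(-278) = 292*(-1/278) = -146/139)
z(K) = (686 + K)/(2*K) (z(K) = (686 + K)/((2*K)) = (686 + K)*(1/(2*K)) = (686 + K)/(2*K))
1/(X(726) - z(P(-26, 20))) = 1/(-146/139 - (686 + (20 - 1*(-26)))/(2*(20 - 1*(-26)))) = 1/(-146/139 - (686 + (20 + 26))/(2*(20 + 26))) = 1/(-146/139 - (686 + 46)/(2*46)) = 1/(-146/139 - 732/(2*46)) = 1/(-146/139 - 1*183/23) = 1/(-146/139 - 183/23) = 1/(-28795/3197) = -3197/28795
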